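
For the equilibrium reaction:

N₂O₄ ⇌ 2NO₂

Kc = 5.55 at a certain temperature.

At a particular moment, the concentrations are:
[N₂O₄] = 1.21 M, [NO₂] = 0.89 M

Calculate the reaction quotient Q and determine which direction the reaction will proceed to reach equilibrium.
Q = 0.655, Q < K, reaction proceeds forward (toward products)

Q = ([NO₂]^2) / ([N₂O₄])
  = ((0.89)^2) / ((1.21)) = 0.7921/1.21 = 0.6546
Since Q = 0.6546 < Kc = 5.55, the reaction proceeds forward (toward products) to reach equilibrium.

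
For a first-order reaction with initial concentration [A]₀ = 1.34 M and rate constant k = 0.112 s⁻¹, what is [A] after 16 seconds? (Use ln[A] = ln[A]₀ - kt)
0.2233 M

ln[A] = ln[A]₀ - k·t = ln(1.34) - (0.112)·(16) = 0.2927 - 1.7920 = -1.4993
[A] = e^(-1.4993) = 0.2233 M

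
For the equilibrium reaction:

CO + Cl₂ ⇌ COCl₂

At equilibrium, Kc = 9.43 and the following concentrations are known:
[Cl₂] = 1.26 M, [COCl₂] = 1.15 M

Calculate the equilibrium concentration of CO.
[CO] = 0.0968 M

Kc = ([COCl₂]) / ([CO] × [Cl₂]) = 9.43
[CO]^1 = (product terms)/(Kc · other reactant terms) = 1.15 / (9.43 · 1.26) = 0.096787
[CO] = 0.0968 M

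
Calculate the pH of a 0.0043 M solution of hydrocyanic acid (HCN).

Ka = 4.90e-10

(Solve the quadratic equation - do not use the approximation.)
pH = 5.84

x² + Ka×x - Ka×C = 0. Using quadratic formula: [H⁺] = 1.4513e-06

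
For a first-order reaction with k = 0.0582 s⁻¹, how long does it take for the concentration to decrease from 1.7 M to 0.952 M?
9.96 s

From ln[A] = ln[A]₀ - k·t: t = ln([A]₀/[A])/k = ln(1.7/0.952)/0.0582 = ln(1.7857)/0.0582 = 0.5798/0.0582 = 9.96 s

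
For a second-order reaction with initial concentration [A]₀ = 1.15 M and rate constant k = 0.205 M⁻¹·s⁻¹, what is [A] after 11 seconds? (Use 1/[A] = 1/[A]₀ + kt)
0.3200 M

1/[A] = 1/[A]₀ + k·t = 1/1.15 + (0.205)·(11) = 0.8696 + 2.2550 = 3.1246
[A] = 1/3.1246 = 0.3200 M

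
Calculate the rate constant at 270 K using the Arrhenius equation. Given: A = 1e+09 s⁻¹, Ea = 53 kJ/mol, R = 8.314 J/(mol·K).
5.57e-02 s⁻¹

k = A·exp(-Ea/(R·T)) = 1e+09·exp(-53000/(8.314·270)) = 1e+09·exp(-23.6103) = 1e+09·5.5740e-11 = 5.57e-02 s⁻¹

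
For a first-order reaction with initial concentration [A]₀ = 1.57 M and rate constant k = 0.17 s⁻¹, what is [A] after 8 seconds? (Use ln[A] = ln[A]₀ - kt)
0.4030 M

ln[A] = ln[A]₀ - k·t = ln(1.57) - (0.17)·(8) = 0.4511 - 1.3600 = -0.9089
[A] = e^(-0.9089) = 0.4030 M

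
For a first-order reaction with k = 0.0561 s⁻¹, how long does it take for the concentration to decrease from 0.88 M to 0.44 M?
12.36 s

From ln[A] = ln[A]₀ - k·t: t = ln([A]₀/[A])/k = ln(0.88/0.44)/0.0561 = ln(2.0000)/0.0561 = 0.6931/0.0561 = 12.36 s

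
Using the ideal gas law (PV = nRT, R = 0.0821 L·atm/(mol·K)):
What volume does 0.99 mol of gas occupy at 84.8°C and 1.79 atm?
T = 84.8°C + 273.15 = 357.95 K
V = nRT/P = (0.99 × 0.0821 × 357.95) / 1.79
V = 16.25 L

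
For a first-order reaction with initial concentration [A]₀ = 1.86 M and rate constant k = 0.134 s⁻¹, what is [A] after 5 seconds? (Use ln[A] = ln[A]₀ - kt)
0.9518 M

ln[A] = ln[A]₀ - k·t = ln(1.86) - (0.134)·(5) = 0.6206 - 0.6700 = -0.0494
[A] = e^(-0.0494) = 0.9518 M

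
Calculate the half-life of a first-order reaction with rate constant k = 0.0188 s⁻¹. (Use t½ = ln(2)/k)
36.87 s

t½ = ln(2)/k = 0.6931/0.0188 = 36.87 s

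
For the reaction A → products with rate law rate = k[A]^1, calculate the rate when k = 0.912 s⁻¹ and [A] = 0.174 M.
0.1587 M/s

rate = k·[A]^1 = 0.912·(0.174)^1 = 0.912·0.174 = 0.1587 M/s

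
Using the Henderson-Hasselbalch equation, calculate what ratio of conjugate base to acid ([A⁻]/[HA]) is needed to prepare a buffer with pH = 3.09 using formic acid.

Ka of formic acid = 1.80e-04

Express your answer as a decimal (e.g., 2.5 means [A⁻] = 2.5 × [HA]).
[A⁻]/[HA] = 0.221

pKa = −log(1.80e-04) = 3.7447. pH = pKa + log([A⁻]/[HA]). 3.09 = 3.7447 + log(ratio). log(ratio) = 3.09 − 3.7447 = -0.6547. ratio = 10^(-0.6547) = 0.221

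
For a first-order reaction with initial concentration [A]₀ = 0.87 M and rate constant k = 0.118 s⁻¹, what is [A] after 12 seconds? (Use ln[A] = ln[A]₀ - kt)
0.2111 M

ln[A] = ln[A]₀ - k·t = ln(0.87) - (0.118)·(12) = -0.1393 - 1.4160 = -1.5553
[A] = e^(-1.5553) = 0.2111 M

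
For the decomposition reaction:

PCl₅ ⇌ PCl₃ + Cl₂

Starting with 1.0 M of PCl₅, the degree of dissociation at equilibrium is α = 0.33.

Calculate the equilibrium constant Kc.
K_c = 0.1625

x = α·[A]₀ = 0.33 × 1.0 = 0.33 M dissociated.
At eq: [PCl₅] = 1.0 − 0.33 = 0.67 M; [PCl₃] = [Cl₂] = x = 0.33 M.
Kc = [PCl₃][Cl₂]/[PCl₅] = (0.33)²/0.67 = 0.1625.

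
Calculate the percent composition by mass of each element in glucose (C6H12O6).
C: 40.00%, H: 6.71%, O: 53.29%

Molar mass of C6H12O6 = 180.16 g/mol
% C = (6 × 12.01) / 180.16 × 100% = 72.06 / 180.16 × 100% = 40.00%
% H = (12 × 1.008) / 180.16 × 100% = 12.096 / 180.16 × 100% = 6.71%
% O = (6 × 16.0) / 180.16 × 100% = 96 / 180.16 × 100% = 53.29%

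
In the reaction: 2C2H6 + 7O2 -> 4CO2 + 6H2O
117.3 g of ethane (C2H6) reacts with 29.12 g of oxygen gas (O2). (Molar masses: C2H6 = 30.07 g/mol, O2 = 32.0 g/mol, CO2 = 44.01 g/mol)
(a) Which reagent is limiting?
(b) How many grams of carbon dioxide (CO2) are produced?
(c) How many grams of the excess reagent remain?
(a) O2, (b) 22.89 g, (c) 109.5 g

Moles of C2H6 = 117.3 g ÷ 30.07 g/mol = 3.9009 mol
Moles of O2 = 29.12 g ÷ 32.0 g/mol = 0.91 mol
Moles ÷ coefficient: C2H6: 3.9009/2 = 1.95, O2: 0.91/7 = 0.13
(a) O2 has the smaller value, so O2 is the limiting reagent.
(b) Moles of CO2 = 0.91 mol O2 × (4/7) = 0.52 mol; mass = 0.52 mol × 44.01 g/mol = 22.89 g
(c) C2H6 consumed = 0.91 × (2/7) = 0.26 mol; remaining = 3.9009 − 0.26 = 3.6409 mol; mass = 3.6409 mol × 30.07 g/mol = 109.5 g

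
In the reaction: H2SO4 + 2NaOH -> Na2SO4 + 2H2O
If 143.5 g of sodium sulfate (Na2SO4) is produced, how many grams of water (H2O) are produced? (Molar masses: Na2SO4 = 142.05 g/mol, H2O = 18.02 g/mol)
Moles of Na2SO4 = 143.5 g ÷ 142.05 g/mol = 1.01021 mol
Mole ratio: 2 mol H2O / 1 mol Na2SO4
Moles of H2O = 1.01021 × (2/1) = 2.02042 mol
Mass of H2O = 2.02042 mol × 18.02 g/mol = 36.41 g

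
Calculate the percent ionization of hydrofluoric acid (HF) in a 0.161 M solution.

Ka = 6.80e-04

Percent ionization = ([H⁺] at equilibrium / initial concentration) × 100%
Percent ionization = 6.29%

Let x = [H⁺]. Ka = x²/(C - x) ⇒ x² + (6.80e-04)x - (6.80e-04)(0.161) = 0. x = 1.0129e-02. Percent = (1.0129e-02/0.161) × 100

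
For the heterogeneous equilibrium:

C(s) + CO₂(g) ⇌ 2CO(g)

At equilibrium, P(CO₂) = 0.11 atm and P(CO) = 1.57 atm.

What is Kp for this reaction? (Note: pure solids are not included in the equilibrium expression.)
K_p = 22.408

Solid C is excluded.
Kp = P(CO)²/P(CO₂) = (1.57)²/0.11 = 2.465/0.11 = 22.408.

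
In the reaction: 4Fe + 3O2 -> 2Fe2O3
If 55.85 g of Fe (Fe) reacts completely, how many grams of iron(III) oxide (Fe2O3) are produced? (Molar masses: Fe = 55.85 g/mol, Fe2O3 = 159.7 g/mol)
Moles of Fe = 55.85 g ÷ 55.85 g/mol = 1 mol
Mole ratio: 2 mol Fe2O3 / 4 mol Fe
Moles of Fe2O3 = 1 × (2/4) = 0.5 mol
Mass of Fe2O3 = 0.5 mol × 159.7 g/mol = 79.85 g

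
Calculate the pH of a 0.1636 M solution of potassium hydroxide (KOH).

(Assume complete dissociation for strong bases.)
pH = 13.21

[OH⁻] = 0.1636 M for strong base. pOH = -log[OH⁻] = 0.79, pH = 14 - pOH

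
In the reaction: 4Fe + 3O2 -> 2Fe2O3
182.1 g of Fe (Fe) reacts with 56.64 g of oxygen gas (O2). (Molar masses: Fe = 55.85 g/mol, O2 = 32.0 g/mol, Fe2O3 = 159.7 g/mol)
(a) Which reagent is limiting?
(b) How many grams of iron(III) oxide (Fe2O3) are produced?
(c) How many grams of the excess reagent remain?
(a) O2, (b) 188.4 g, (c) 50.29 g

Moles of Fe = 182.1 g ÷ 55.85 g/mol = 3.26052 mol
Moles of O2 = 56.64 g ÷ 32.0 g/mol = 1.77 mol
Moles ÷ coefficient: Fe: 3.26052/4 = 0.8151, O2: 1.77/3 = 0.59
(a) O2 has the smaller value, so O2 is the limiting reagent.
(b) Moles of Fe2O3 = 1.77 mol O2 × (2/3) = 1.18 mol; mass = 1.18 mol × 159.7 g/mol = 188.4 g
(c) Fe consumed = 1.77 × (4/3) = 2.36 mol; remaining = 3.26052 − 2.36 = 0.900519 mol; mass = 0.900519 mol × 55.85 g/mol = 50.29 g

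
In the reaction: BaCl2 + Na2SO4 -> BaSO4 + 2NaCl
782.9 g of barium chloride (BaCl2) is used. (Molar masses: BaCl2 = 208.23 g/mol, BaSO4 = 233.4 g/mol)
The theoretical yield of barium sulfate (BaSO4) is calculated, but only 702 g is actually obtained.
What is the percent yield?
Moles of BaCl2 = 782.9 g ÷ 208.23 g/mol = 3.75978 mol
Mole ratio: 1 mol BaSO4 / 1 mol BaCl2
Moles of BaSO4 = 3.75978 × (1/1) = 3.75978 mol
Theoretical yield = 3.75978 mol × 233.4 g/mol = 877.53 g
Actual yield = 702 g
Percent yield = (702 / 877.53) × 100% = 80.0%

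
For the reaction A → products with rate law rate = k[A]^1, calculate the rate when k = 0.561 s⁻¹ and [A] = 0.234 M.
0.1313 M/s

rate = k·[A]^1 = 0.561·(0.234)^1 = 0.561·0.234 = 0.1313 M/s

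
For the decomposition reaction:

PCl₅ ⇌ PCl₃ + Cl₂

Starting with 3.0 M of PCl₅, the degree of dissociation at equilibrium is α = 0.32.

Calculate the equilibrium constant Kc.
K_c = 0.4518

x = α·[A]₀ = 0.32 × 3.0 = 0.96 M dissociated.
At eq: [PCl₅] = 3.0 − 0.96 = 2.04 M; [PCl₃] = [Cl₂] = x = 0.96 M.
Kc = [PCl₃][Cl₂]/[PCl₅] = (0.96)²/2.04 = 0.4518.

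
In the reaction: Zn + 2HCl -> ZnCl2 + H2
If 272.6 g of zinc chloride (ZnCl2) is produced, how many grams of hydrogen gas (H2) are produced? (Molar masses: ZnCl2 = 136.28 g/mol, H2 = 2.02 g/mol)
Moles of ZnCl2 = 272.6 g ÷ 136.28 g/mol = 2.00029 mol
Mole ratio: 1 mol H2 / 1 mol ZnCl2
Moles of H2 = 2.00029 × (1/1) = 2.00029 mol
Mass of H2 = 2.00029 mol × 2.02 g/mol = 4.041 g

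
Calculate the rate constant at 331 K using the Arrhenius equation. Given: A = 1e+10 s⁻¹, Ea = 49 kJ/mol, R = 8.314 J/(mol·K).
1.85e+02 s⁻¹

k = A·exp(-Ea/(R·T)) = 1e+10·exp(-49000/(8.314·331)) = 1e+10·exp(-17.8057) = 1e+10·1.8497e-08 = 1.85e+02 s⁻¹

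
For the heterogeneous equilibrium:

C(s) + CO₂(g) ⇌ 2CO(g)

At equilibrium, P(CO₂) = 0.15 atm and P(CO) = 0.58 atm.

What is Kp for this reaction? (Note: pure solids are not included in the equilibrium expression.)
K_p = 2.243

Solid C is excluded.
Kp = P(CO)²/P(CO₂) = (0.58)²/0.15 = 0.3364/0.15 = 2.243.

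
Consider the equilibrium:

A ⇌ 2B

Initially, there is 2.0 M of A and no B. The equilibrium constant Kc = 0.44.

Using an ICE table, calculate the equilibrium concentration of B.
[B] = 0.835 M

ICE: [A] = 2.0 − x, [B] = 2x.
Kc = (2x)²/(2.0 − x) = 0.44 ⇒ 4x² + 0.44x − 0.88 = 0.
x = (−0.44 + √(0.44² + 4·4·0.88))/(2·4) = (−0.44 + √14.274)/8 = 0.41726.
[B] = 2x = 0.835 M.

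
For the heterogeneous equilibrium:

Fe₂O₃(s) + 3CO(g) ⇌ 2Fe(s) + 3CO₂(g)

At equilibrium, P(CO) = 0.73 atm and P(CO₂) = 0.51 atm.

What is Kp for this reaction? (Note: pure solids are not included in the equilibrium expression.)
K_p = 0.341

Solids (Fe₂O₃, Fe) are excluded.
Kp = P(CO₂)³/P(CO)³ = (0.51)³/(0.73)³ = 0.1327/0.389 = 0.341.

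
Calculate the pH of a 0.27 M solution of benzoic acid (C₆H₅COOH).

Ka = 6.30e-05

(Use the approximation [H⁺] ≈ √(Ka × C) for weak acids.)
pH = 2.38

[H⁺] = √(Ka × C) = √(6.30e-05 × 0.27) = 4.1243e-03. pH = -log(4.1243e-03)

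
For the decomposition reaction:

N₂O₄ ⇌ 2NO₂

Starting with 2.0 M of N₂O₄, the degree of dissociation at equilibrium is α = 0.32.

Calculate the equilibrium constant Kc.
K_c = 1.2047

x = α·[A]₀ = 0.32 × 2.0 = 0.64 M dissociated.
At eq: [N₂O₄] = 2.0 − 0.64 = 1.36 M; [NO₂] = 2x = 1.28 M.
Kc = [NO₂]²/[N₂O₄] = (1.28)²/1.36 = 1.205.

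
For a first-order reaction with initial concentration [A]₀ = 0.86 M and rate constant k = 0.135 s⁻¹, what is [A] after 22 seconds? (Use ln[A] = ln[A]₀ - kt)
0.0441 M

ln[A] = ln[A]₀ - k·t = ln(0.86) - (0.135)·(22) = -0.1508 - 2.9700 = -3.1208
[A] = e^(-3.1208) = 0.0441 M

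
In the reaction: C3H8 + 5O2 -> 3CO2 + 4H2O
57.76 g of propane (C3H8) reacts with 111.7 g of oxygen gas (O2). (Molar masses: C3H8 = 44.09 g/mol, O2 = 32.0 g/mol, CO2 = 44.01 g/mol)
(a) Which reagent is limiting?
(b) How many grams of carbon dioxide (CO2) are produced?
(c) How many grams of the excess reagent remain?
(a) O2, (b) 92.17 g, (c) 26.98 g

Moles of C3H8 = 57.76 g ÷ 44.09 g/mol = 1.31005 mol
Moles of O2 = 111.7 g ÷ 32.0 g/mol = 3.49063 mol
Moles ÷ coefficient: C3H8: 1.31005/1 = 1.31, O2: 3.49063/5 = 0.6981
(a) O2 has the smaller value, so O2 is the limiting reagent.
(b) Moles of CO2 = 3.49063 mol O2 × (3/5) = 2.09437 mol; mass = 2.09437 mol × 44.01 g/mol = 92.17 g
(c) C3H8 consumed = 3.49063 × (1/5) = 0.698125 mol; remaining = 1.31005 − 0.698125 = 0.611923 mol; mass = 0.611923 mol × 44.09 g/mol = 26.98 g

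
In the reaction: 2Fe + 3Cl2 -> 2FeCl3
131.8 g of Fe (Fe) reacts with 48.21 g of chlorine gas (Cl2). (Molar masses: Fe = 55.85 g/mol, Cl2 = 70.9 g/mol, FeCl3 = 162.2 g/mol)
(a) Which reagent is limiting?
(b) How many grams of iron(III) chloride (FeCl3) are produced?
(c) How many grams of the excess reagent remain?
(a) Cl2, (b) 73.53 g, (c) 106.5 g

Moles of Fe = 131.8 g ÷ 55.85 g/mol = 2.35989 mol
Moles of Cl2 = 48.21 g ÷ 70.9 g/mol = 0.679972 mol
Moles ÷ coefficient: Fe: 2.35989/2 = 1.18, Cl2: 0.679972/3 = 0.2267
(a) Cl2 has the smaller value, so Cl2 is the limiting reagent.
(b) Moles of FeCl3 = 0.679972 mol Cl2 × (2/3) = 0.453315 mol; mass = 0.453315 mol × 162.2 g/mol = 73.53 g
(c) Fe consumed = 0.679972 × (2/3) = 0.453315 mol; remaining = 2.35989 − 0.453315 = 1.90658 mol; mass = 1.90658 mol × 55.85 g/mol = 106.5 g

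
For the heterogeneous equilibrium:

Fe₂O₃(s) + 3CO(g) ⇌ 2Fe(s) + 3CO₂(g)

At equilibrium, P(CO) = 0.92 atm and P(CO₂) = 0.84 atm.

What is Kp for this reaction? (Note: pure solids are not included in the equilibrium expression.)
K_p = 0.761

Solids (Fe₂O₃, Fe) are excluded.
Kp = P(CO₂)³/P(CO)³ = (0.84)³/(0.92)³ = 0.5927/0.7787 = 0.761.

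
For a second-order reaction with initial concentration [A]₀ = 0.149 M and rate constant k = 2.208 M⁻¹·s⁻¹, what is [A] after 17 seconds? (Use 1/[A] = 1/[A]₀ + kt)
0.0226 M

1/[A] = 1/[A]₀ + k·t = 1/0.149 + (2.208)·(17) = 6.7114 + 37.5360 = 44.2474
[A] = 1/44.2474 = 0.0226 M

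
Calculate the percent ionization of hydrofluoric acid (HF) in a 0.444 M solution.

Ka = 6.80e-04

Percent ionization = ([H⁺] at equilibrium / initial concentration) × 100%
Percent ionization = 3.84%

Let x = [H⁺]. Ka = x²/(C - x) ⇒ x² + (6.80e-04)x - (6.80e-04)(0.444) = 0. x = 1.7039e-02. Percent = (1.7039e-02/0.444) × 100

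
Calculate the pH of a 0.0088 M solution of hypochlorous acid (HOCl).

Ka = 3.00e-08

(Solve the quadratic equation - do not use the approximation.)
pH = 4.79

x² + Ka×x - Ka×C = 0. Using quadratic formula: [H⁺] = 1.6233e-05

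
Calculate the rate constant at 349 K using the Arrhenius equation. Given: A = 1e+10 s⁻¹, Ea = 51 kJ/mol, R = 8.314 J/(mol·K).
2.33e+02 s⁻¹

k = A·exp(-Ea/(R·T)) = 1e+10·exp(-51000/(8.314·349)) = 1e+10·exp(-17.5766) = 1e+10·2.3259e-08 = 2.33e+02 s⁻¹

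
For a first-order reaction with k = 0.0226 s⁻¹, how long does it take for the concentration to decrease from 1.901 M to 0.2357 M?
92.37 s

From ln[A] = ln[A]₀ - k·t: t = ln([A]₀/[A])/k = ln(1.901/0.2357)/0.0226 = ln(8.0653)/0.0226 = 2.0876/0.0226 = 92.37 s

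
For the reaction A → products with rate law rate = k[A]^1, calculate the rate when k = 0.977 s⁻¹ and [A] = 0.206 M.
0.2013 M/s

rate = k·[A]^1 = 0.977·(0.206)^1 = 0.977·0.206 = 0.2013 M/s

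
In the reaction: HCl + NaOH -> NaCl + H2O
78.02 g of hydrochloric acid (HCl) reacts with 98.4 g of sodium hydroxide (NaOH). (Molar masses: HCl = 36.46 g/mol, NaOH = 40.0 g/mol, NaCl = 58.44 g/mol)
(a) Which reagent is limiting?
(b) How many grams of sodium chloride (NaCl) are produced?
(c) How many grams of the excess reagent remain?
(a) HCl, (b) 125.1 g, (c) 12.8 g

Moles of HCl = 78.02 g ÷ 36.46 g/mol = 2.13988 mol
Moles of NaOH = 98.4 g ÷ 40.0 g/mol = 2.46 mol
Moles ÷ coefficient: HCl: 2.13988/1 = 2.14, NaOH: 2.46/1 = 2.46
(a) HCl has the smaller value, so HCl is the limiting reagent.
(b) Moles of NaCl = 2.13988 mol HCl × (1/1) = 2.13988 mol; mass = 2.13988 mol × 58.44 g/mol = 125.1 g
(c) NaOH consumed = 2.13988 × (1/1) = 2.13988 mol; remaining = 2.46 − 2.13988 = 0.320121 mol; mass = 0.320121 mol × 40.0 g/mol = 12.8 g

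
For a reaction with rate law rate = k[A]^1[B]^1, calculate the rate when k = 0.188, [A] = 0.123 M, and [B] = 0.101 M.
0.002336 M/s

rate = k·[A]^1·[B]^1 = 0.188·(0.123)^1·(0.101)^1 = 0.188·0.123·0.101 = 0.002336 M/s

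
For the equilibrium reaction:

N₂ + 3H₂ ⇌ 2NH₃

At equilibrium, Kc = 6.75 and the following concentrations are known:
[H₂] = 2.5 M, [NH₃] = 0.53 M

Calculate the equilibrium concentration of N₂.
[N₂] = 0.0027 M

Kc = ([NH₃]^2) / ([N₂] × [H₂]^3) = 6.75
[N₂]^1 = (product terms)/(Kc · other reactant terms) = 0.2809 / (6.75 · 15.625) = 0.0026633
[N₂] = 0.0027 M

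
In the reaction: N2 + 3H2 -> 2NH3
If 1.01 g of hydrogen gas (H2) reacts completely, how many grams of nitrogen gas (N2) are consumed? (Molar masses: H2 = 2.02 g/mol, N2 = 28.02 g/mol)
Moles of H2 = 1.01 g ÷ 2.02 g/mol = 0.5 mol
Mole ratio: 1 mol N2 / 3 mol H2
Moles of N2 = 0.5 × (1/3) = 0.166667 mol
Mass of N2 = 0.166667 mol × 28.02 g/mol = 4.67 g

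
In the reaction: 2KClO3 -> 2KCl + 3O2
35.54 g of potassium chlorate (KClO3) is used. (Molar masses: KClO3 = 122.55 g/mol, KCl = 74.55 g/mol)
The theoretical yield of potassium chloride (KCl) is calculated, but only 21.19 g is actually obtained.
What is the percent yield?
Moles of KClO3 = 35.54 g ÷ 122.55 g/mol = 0.290004 mol
Mole ratio: 2 mol KCl / 2 mol KClO3
Moles of KCl = 0.290004 × (2/2) = 0.290004 mol
Theoretical yield = 0.290004 mol × 74.55 g/mol = 21.62 g
Actual yield = 21.19 g
Percent yield = (21.19 / 21.62) × 100% = 98.0%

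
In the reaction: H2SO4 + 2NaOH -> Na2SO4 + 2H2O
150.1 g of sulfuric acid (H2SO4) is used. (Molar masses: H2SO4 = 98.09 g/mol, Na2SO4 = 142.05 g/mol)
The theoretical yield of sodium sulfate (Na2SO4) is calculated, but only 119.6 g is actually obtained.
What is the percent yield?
Moles of H2SO4 = 150.1 g ÷ 98.09 g/mol = 1.53023 mol
Mole ratio: 1 mol Na2SO4 / 1 mol H2SO4
Moles of Na2SO4 = 1.53023 × (1/1) = 1.53023 mol
Theoretical yield = 1.53023 mol × 142.05 g/mol = 217.37 g
Actual yield = 119.6 g
Percent yield = (119.6 / 217.37) × 100% = 55.0%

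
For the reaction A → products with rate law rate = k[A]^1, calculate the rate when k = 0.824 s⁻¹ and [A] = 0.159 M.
0.131 M/s

rate = k·[A]^1 = 0.824·(0.159)^1 = 0.824·0.159 = 0.131 M/s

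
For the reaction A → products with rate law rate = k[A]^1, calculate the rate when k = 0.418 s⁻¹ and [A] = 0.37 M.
0.1547 M/s

rate = k·[A]^1 = 0.418·(0.37)^1 = 0.418·0.37 = 0.1547 M/s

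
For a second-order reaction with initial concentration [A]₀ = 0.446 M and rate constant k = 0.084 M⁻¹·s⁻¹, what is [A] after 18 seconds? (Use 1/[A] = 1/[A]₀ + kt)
0.2664 M

1/[A] = 1/[A]₀ + k·t = 1/0.446 + (0.084)·(18) = 2.2422 + 1.5120 = 3.7542
[A] = 1/3.7542 = 0.2664 M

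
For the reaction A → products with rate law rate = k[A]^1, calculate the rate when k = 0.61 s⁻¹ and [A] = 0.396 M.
0.2416 M/s

rate = k·[A]^1 = 0.61·(0.396)^1 = 0.61·0.396 = 0.2416 M/s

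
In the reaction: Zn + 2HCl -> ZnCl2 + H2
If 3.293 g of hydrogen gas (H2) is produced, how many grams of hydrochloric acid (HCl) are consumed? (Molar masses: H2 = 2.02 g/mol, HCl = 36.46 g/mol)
Moles of H2 = 3.293 g ÷ 2.02 g/mol = 1.6302 mol
Mole ratio: 2 mol HCl / 1 mol H2
Moles of HCl = 1.6302 × (2/1) = 3.2604 mol
Mass of HCl = 3.2604 mol × 36.46 g/mol = 118.9 g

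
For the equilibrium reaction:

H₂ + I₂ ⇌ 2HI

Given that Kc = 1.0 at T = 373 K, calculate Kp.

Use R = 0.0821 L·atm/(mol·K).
K_p = 1.0000

Δn = (moles gaseous products) − (moles gaseous reactants) = 0
T = 373 K; RT = 0.0821 × 373 = 30.6233
Kp = Kc·(RT)^Δn = 1.0 × (30.6233)^0 = 1.0 × 1 = 1.0000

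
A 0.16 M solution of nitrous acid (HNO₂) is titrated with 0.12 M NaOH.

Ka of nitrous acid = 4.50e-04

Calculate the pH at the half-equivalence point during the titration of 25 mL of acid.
pH = pKa = 3.35

At the half-equivalence point, [HA] = [A⁻], so by Henderson–Hasselbalch pH = pKa + log(1) = pKa.
pKa = −log(4.50e-04) = 3.35.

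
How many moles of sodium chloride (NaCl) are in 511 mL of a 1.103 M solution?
Moles = Molarity × Volume (L)
Moles = 1.103 M × 0.511 L = 0.5636 mol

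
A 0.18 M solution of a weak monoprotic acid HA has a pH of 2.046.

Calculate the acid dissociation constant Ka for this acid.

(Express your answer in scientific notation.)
K_a = 4.73e-04

[H⁺] = 10^(−pH) = 10^(−2.046) = 8.995e-03 M. For HA ⇌ H⁺ + A⁻, Ka = x²/(C − x) = (8.995e-03)²/(0.18 − 8.995e-03) = 4.73e-04.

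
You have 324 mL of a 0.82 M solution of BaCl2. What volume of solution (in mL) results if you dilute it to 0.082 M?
Using M₁V₁ = M₂V₂:
0.82 × 324 = 0.082 × V₂
V₂ = (0.82 × 324) / 0.082 = 3240 mL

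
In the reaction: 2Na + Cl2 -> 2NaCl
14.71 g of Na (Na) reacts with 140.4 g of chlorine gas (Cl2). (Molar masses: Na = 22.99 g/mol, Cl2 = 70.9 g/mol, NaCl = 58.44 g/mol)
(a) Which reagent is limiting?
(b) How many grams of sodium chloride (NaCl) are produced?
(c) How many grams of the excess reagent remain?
(a) Na, (b) 37.39 g, (c) 117.7 g

Moles of Na = 14.71 g ÷ 22.99 g/mol = 0.639843 mol
Moles of Cl2 = 140.4 g ÷ 70.9 g/mol = 1.98025 mol
Moles ÷ coefficient: Na: 0.639843/2 = 0.3199, Cl2: 1.98025/1 = 1.98
(a) Na has the smaller value, so Na is the limiting reagent.
(b) Moles of NaCl = 0.639843 mol Na × (2/2) = 0.639843 mol; mass = 0.639843 mol × 58.44 g/mol = 37.39 g
(c) Cl2 consumed = 0.639843 × (1/2) = 0.319922 mol; remaining = 1.98025 − 0.319922 = 1.66033 mol; mass = 1.66033 mol × 70.9 g/mol = 117.7 g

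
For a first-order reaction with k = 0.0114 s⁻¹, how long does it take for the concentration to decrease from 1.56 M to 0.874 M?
50.82 s

From ln[A] = ln[A]₀ - k·t: t = ln([A]₀/[A])/k = ln(1.56/0.874)/0.0114 = ln(1.7849)/0.0114 = 0.5794/0.0114 = 50.82 s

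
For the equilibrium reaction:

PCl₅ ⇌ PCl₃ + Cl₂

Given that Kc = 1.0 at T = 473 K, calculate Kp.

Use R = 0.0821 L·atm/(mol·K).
K_p = 38.8333

Δn = (moles gaseous products) − (moles gaseous reactants) = 1
T = 473 K; RT = 0.0821 × 473 = 38.8333
Kp = Kc·(RT)^Δn = 1.0 × (38.8333)^1 = 1.0 × 38.8333 = 38.8333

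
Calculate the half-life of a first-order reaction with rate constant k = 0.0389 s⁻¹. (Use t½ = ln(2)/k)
17.82 s

t½ = ln(2)/k = 0.6931/0.0389 = 17.82 s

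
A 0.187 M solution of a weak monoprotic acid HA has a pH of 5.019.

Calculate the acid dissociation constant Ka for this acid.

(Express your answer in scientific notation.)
K_a = 4.90e-10

[H⁺] = 10^(−pH) = 10^(−5.019) = 9.572e-06 M. For HA ⇌ H⁺ + A⁻, Ka = x²/(C − x) = (9.572e-06)²/(0.187 − 9.572e-06) = 4.90e-10.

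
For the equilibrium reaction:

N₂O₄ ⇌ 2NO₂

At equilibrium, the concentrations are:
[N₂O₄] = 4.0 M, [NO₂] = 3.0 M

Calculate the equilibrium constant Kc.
K_c = 2.2500

Kc = ([NO₂]^2) / ([N₂O₄])
   = ((3.0)^2) / ((4.0))
   = 9 / 4 = 2.2500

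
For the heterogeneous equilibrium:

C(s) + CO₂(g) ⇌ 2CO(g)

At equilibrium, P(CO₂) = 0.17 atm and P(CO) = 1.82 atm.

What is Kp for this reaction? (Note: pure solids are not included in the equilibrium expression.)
K_p = 19.485

Solid C is excluded.
Kp = P(CO)²/P(CO₂) = (1.82)²/0.17 = 3.312/0.17 = 19.485.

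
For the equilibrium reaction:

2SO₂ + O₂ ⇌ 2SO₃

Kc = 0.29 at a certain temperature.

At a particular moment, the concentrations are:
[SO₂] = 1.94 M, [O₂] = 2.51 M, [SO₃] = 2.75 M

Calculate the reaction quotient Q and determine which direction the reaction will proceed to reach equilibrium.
Q = 0.801, Q > K, reaction proceeds reverse (toward reactants)

Q = ([SO₃]^2) / ([SO₂]^2 × [O₂])
  = ((2.75)^2) / ((1.94)^2·(2.51)) = 7.5625/9.4466 = 0.8005
Since Q = 0.8005 > Kc = 0.29, the reaction proceeds reverse (toward reactants) to reach equilibrium.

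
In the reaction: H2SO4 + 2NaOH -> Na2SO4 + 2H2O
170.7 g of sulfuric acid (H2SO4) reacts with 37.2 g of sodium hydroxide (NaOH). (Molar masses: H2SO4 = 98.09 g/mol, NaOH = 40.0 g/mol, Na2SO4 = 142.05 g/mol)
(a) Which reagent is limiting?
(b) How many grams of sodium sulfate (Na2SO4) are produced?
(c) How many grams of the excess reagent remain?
(a) NaOH, (b) 66.05 g, (c) 125.1 g

Moles of H2SO4 = 170.7 g ÷ 98.09 g/mol = 1.74024 mol
Moles of NaOH = 37.2 g ÷ 40.0 g/mol = 0.93 mol
Moles ÷ coefficient: H2SO4: 1.74024/1 = 1.74, NaOH: 0.93/2 = 0.465
(a) NaOH has the smaller value, so NaOH is the limiting reagent.
(b) Moles of Na2SO4 = 0.93 mol NaOH × (1/2) = 0.465 mol; mass = 0.465 mol × 142.05 g/mol = 66.05 g
(c) H2SO4 consumed = 0.93 × (1/2) = 0.465 mol; remaining = 1.74024 − 0.465 = 1.27524 mol; mass = 1.27524 mol × 98.09 g/mol = 125.1 g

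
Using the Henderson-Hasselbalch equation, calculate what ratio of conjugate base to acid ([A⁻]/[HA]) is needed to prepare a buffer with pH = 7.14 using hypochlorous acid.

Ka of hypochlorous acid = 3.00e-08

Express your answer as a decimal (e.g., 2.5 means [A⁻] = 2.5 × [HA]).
[A⁻]/[HA] = 0.414

pKa = −log(3.00e-08) = 7.5229. pH = pKa + log([A⁻]/[HA]). 7.14 = 7.5229 + log(ratio). log(ratio) = 7.14 − 7.5229 = -0.3829. ratio = 10^(-0.3829) = 0.414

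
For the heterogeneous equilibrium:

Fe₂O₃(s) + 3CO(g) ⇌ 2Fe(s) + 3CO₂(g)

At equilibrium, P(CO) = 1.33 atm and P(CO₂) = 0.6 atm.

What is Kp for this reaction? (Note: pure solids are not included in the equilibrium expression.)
K_p = 0.092

Solids (Fe₂O₃, Fe) are excluded.
Kp = P(CO₂)³/P(CO)³ = (0.6)³/(1.33)³ = 0.216/2.353 = 0.092.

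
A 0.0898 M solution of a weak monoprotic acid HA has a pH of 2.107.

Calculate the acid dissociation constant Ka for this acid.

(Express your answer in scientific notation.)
K_a = 7.45e-04

[H⁺] = 10^(−pH) = 10^(−2.107) = 7.816e-03 M. For HA ⇌ H⁺ + A⁻, Ka = x²/(C − x) = (7.816e-03)²/(0.0898 − 7.816e-03) = 7.45e-04.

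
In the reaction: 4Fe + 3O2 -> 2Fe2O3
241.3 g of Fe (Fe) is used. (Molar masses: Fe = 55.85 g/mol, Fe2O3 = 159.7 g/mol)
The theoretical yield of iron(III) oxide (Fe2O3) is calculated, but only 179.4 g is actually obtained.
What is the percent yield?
Moles of Fe = 241.3 g ÷ 55.85 g/mol = 4.3205 mol
Mole ratio: 2 mol Fe2O3 / 4 mol Fe
Moles of Fe2O3 = 4.3205 × (2/4) = 2.16025 mol
Theoretical yield = 2.16025 mol × 159.7 g/mol = 344.99 g
Actual yield = 179.4 g
Percent yield = (179.4 / 344.99) × 100% = 52.0%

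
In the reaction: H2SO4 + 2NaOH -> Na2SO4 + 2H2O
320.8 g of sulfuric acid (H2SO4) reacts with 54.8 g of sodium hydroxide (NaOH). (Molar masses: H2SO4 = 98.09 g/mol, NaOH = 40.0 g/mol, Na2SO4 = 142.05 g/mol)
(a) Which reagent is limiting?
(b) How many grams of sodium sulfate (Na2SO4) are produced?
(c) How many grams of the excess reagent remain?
(a) NaOH, (b) 97.3 g, (c) 253.6 g

Moles of H2SO4 = 320.8 g ÷ 98.09 g/mol = 3.27047 mol
Moles of NaOH = 54.8 g ÷ 40.0 g/mol = 1.37 mol
Moles ÷ coefficient: H2SO4: 3.27047/1 = 3.27, NaOH: 1.37/2 = 0.685
(a) NaOH has the smaller value, so NaOH is the limiting reagent.
(b) Moles of Na2SO4 = 1.37 mol NaOH × (1/2) = 0.685 mol; mass = 0.685 mol × 142.05 g/mol = 97.3 g
(c) H2SO4 consumed = 1.37 × (1/2) = 0.685 mol; remaining = 3.27047 − 0.685 = 2.58547 mol; mass = 2.58547 mol × 98.09 g/mol = 253.6 g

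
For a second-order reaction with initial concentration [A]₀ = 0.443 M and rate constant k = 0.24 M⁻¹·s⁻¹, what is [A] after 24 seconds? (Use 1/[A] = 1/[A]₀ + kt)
0.1247 M

1/[A] = 1/[A]₀ + k·t = 1/0.443 + (0.24)·(24) = 2.2573 + 5.7600 = 8.0173
[A] = 1/8.0173 = 0.1247 M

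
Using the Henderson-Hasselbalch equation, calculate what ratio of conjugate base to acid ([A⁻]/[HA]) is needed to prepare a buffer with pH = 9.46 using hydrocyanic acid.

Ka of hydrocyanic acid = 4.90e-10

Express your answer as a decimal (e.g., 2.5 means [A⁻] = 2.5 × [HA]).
[A⁻]/[HA] = 1.413

pKa = −log(4.90e-10) = 9.3098. pH = pKa + log([A⁻]/[HA]). 9.46 = 9.3098 + log(ratio). log(ratio) = 9.46 − 9.3098 = 0.1502. ratio = 10^(0.1502) = 1.413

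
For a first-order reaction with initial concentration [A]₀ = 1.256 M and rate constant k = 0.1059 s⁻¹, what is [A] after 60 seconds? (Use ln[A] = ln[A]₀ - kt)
0.0022 M

ln[A] = ln[A]₀ - k·t = ln(1.256) - (0.1059)·(60) = 0.2279 - 6.3540 = -6.1261
[A] = e^(-6.1261) = 0.0022 M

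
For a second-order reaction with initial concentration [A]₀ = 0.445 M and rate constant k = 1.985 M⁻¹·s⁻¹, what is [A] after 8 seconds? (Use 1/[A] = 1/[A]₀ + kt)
0.0552 M

1/[A] = 1/[A]₀ + k·t = 1/0.445 + (1.985)·(8) = 2.2472 + 15.8800 = 18.1272
[A] = 1/18.1272 = 0.0552 M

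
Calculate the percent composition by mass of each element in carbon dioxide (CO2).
C: 27.29%, O: 72.71%

Molar mass of CO2 = 44.01 g/mol
% C = (1 × 12.01) / 44.01 × 100% = 12.01 / 44.01 × 100% = 27.29%
% O = (2 × 16.0) / 44.01 × 100% = 32 / 44.01 × 100% = 72.71%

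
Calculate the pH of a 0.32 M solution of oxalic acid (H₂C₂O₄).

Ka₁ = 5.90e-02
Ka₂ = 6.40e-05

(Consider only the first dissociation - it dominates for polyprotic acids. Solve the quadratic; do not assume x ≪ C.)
pH = 0.95

x² + Ka₁·x − Ka₁·C = 0 with Ka₁ = 5.90e-02, C = 0.32.
x = (−Ka₁ + √(Ka₁² + 4·Ka₁·C))/2 = 1.1104e-01 M, so pH = 0.95.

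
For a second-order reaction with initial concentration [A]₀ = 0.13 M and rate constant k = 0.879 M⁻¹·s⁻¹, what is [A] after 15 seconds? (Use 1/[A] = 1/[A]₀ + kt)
0.0479 M

1/[A] = 1/[A]₀ + k·t = 1/0.13 + (0.879)·(15) = 7.6923 + 13.1850 = 20.8773
[A] = 1/20.8773 = 0.0479 M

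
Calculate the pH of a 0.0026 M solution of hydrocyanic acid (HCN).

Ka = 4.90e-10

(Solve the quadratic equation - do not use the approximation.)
pH = 5.95

x² + Ka×x - Ka×C = 0. Using quadratic formula: [H⁺] = 1.1285e-06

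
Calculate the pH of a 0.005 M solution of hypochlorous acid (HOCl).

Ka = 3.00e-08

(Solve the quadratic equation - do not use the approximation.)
pH = 4.91

x² + Ka×x - Ka×C = 0. Using quadratic formula: [H⁺] = 1.2232e-05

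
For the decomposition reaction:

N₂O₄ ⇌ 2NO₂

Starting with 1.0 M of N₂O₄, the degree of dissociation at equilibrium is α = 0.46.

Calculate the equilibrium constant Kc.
K_c = 1.5674

x = α·[A]₀ = 0.46 × 1.0 = 0.46 M dissociated.
At eq: [N₂O₄] = 1.0 − 0.46 = 0.54 M; [NO₂] = 2x = 0.92 M.
Kc = [NO₂]²/[N₂O₄] = (0.92)²/0.54 = 1.567.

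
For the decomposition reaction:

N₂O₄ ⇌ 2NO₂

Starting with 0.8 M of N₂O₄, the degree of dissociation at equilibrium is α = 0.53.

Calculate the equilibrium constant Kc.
K_c = 1.9125

x = α·[A]₀ = 0.53 × 0.8 = 0.424 M dissociated.
At eq: [N₂O₄] = 0.8 − 0.424 = 0.376 M; [NO₂] = 2x = 0.848 M.
Kc = [NO₂]²/[N₂O₄] = (0.848)²/0.376 = 1.913.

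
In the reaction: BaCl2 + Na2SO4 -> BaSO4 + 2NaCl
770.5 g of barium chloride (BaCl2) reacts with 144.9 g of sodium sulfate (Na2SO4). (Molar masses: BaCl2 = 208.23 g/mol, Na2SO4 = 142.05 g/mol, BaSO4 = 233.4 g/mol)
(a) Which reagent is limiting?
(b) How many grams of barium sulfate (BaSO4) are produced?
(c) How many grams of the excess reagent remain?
(a) Na2SO4, (b) 238.1 g, (c) 558.1 g

Moles of BaCl2 = 770.5 g ÷ 208.23 g/mol = 3.70024 mol
Moles of Na2SO4 = 144.9 g ÷ 142.05 g/mol = 1.02006 mol
Moles ÷ coefficient: BaCl2: 3.70024/1 = 3.7, Na2SO4: 1.02006/1 = 1.02
(a) Na2SO4 has the smaller value, so Na2SO4 is the limiting reagent.
(b) Moles of BaSO4 = 1.02006 mol Na2SO4 × (1/1) = 1.02006 mol; mass = 1.02006 mol × 233.4 g/mol = 238.1 g
(c) BaCl2 consumed = 1.02006 × (1/1) = 1.02006 mol; remaining = 3.70024 − 1.02006 = 2.68017 mol; mass = 2.68017 mol × 208.23 g/mol = 558.1 g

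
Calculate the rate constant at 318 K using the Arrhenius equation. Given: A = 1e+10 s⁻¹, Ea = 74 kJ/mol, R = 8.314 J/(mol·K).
6.99e-03 s⁻¹

k = A·exp(-Ea/(R·T)) = 1e+10·exp(-74000/(8.314·318)) = 1e+10·exp(-27.9895) = 1e+10·6.9876e-13 = 6.99e-03 s⁻¹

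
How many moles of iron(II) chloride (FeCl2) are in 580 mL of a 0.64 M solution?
Moles = Molarity × Volume (L)
Moles = 0.64 M × 0.58 L = 0.3712 mol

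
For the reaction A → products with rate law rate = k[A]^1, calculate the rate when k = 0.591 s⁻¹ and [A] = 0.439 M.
0.2594 M/s

rate = k·[A]^1 = 0.591·(0.439)^1 = 0.591·0.439 = 0.2594 M/s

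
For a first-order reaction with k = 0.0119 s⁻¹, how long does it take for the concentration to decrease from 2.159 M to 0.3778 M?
146.47 s

From ln[A] = ln[A]₀ - k·t: t = ln([A]₀/[A])/k = ln(2.159/0.3778)/0.0119 = ln(5.7147)/0.0119 = 1.7430/0.0119 = 146.47 s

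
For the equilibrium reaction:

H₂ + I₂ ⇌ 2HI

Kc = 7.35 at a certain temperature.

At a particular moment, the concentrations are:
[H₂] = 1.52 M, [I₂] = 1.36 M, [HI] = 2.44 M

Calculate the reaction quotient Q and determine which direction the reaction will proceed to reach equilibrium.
Q = 2.880, Q < K, reaction proceeds forward (toward products)

Q = ([HI]^2) / ([H₂] × [I₂])
  = ((2.44)^2) / ((1.52)·(1.36)) = 5.9536/2.0672 = 2.88
Since Q = 2.88 < Kc = 7.35, the reaction proceeds forward (toward products) to reach equilibrium.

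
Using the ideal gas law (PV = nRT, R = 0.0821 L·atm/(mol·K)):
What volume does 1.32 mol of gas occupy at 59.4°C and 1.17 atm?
T = 59.4°C + 273.15 = 332.55 K
V = nRT/P = (1.32 × 0.0821 × 332.55) / 1.17
V = 30.80 L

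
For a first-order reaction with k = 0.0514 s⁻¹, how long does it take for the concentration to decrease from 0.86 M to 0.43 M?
13.49 s

From ln[A] = ln[A]₀ - k·t: t = ln([A]₀/[A])/k = ln(0.86/0.43)/0.0514 = ln(2.0000)/0.0514 = 0.6931/0.0514 = 13.49 s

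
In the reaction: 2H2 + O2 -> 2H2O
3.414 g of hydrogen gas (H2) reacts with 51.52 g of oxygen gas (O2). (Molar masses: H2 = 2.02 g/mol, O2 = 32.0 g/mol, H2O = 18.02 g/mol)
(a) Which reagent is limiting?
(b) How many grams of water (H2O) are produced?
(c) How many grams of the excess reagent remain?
(a) H2, (b) 30.46 g, (c) 24.48 g

Moles of H2 = 3.414 g ÷ 2.02 g/mol = 1.6901 mol
Moles of O2 = 51.52 g ÷ 32.0 g/mol = 1.61 mol
Moles ÷ coefficient: H2: 1.6901/2 = 0.845, O2: 1.61/1 = 1.61
(a) H2 has the smaller value, so H2 is the limiting reagent.
(b) Moles of H2O = 1.6901 mol H2 × (2/2) = 1.6901 mol; mass = 1.6901 mol × 18.02 g/mol = 30.46 g
(c) O2 consumed = 1.6901 × (1/2) = 0.84505 mol; remaining = 1.61 − 0.84505 = 0.76495 mol; mass = 0.76495 mol × 32.0 g/mol = 24.48 g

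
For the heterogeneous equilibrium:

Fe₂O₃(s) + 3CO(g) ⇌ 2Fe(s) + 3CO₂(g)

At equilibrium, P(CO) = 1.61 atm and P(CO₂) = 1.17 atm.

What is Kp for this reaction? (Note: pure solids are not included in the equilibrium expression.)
K_p = 0.384

Solids (Fe₂O₃, Fe) are excluded.
Kp = P(CO₂)³/P(CO)³ = (1.17)³/(1.61)³ = 1.602/4.173 = 0.384.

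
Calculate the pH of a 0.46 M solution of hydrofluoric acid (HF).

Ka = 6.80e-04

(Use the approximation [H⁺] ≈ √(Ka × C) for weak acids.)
pH = 1.75

[H⁺] = √(Ka × C) = √(6.80e-04 × 0.46) = 1.7686e-02. pH = -log(1.7686e-02)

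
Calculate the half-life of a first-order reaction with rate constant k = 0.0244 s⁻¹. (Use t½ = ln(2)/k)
28.41 s

t½ = ln(2)/k = 0.6931/0.0244 = 28.41 s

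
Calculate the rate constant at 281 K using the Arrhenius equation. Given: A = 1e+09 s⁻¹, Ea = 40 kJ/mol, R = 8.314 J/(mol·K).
3.67e+01 s⁻¹

k = A·exp(-Ea/(R·T)) = 1e+09·exp(-40000/(8.314·281)) = 1e+09·exp(-17.1216) = 1e+09·3.6660e-08 = 3.67e+01 s⁻¹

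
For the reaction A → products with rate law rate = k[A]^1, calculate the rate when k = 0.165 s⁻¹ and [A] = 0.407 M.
0.06715 M/s

rate = k·[A]^1 = 0.165·(0.407)^1 = 0.165·0.407 = 0.06715 M/s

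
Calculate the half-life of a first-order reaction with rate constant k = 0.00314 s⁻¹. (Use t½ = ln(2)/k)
220.75 s

t½ = ln(2)/k = 0.6931/0.00314 = 220.75 s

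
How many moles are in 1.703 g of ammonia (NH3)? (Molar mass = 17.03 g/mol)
Moles = 1.703 g ÷ 17.03 g/mol = 0.1 mol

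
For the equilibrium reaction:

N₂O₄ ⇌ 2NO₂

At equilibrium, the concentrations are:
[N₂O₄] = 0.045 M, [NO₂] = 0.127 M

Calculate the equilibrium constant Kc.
K_c = 0.3584

Kc = ([NO₂]^2) / ([N₂O₄])
   = ((0.127)^2) / ((0.045))
   = 0.016129 / 0.045 = 0.3584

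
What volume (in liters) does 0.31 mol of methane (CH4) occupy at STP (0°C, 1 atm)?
At STP, 1 mol of gas occupies 22.4 L
Volume = 0.31 mol × 22.4 L/mol = 6.94 L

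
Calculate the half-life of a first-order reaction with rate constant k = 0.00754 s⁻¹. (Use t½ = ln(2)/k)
91.93 s

t½ = ln(2)/k = 0.6931/0.00754 = 91.93 s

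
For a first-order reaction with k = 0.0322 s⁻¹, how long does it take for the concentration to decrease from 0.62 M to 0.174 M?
39.46 s

From ln[A] = ln[A]₀ - k·t: t = ln([A]₀/[A])/k = ln(0.62/0.174)/0.0322 = ln(3.5632)/0.0322 = 1.2707/0.0322 = 39.46 s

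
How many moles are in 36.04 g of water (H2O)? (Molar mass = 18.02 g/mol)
Moles = 36.04 g ÷ 18.02 g/mol = 2 mol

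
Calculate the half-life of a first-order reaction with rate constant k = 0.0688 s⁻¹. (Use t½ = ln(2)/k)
10.07 s

t½ = ln(2)/k = 0.6931/0.0688 = 10.07 s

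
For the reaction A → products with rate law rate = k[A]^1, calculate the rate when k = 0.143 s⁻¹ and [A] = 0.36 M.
0.05148 M/s

rate = k·[A]^1 = 0.143·(0.36)^1 = 0.143·0.36 = 0.05148 M/s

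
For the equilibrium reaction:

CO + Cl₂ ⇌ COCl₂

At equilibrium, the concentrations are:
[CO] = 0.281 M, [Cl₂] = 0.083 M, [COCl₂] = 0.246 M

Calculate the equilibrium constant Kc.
K_c = 10.5475

Kc = ([COCl₂]) / ([CO] × [Cl₂])
   = ((0.246)) / ((0.281)·(0.083))
   = 0.246 / 0.023323 = 10.5475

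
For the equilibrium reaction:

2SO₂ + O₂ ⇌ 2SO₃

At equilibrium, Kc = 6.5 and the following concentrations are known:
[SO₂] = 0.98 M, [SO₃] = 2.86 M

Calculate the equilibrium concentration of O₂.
[O₂] = 1.3103 M

Kc = ([SO₃]^2) / ([SO₂]^2 × [O₂]) = 6.5
[O₂]^1 = (product terms)/(Kc · other reactant terms) = 8.1796 / (6.5 · 0.9604) = 1.3103
[O₂] = 1.3103 M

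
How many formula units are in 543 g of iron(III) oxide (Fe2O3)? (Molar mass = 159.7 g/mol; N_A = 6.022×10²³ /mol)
Moles = 543 g ÷ 159.7 g/mol = 3.40013 mol
Formula units = 3.40013 mol × 6.022×10²³ /mol = 2.048e+24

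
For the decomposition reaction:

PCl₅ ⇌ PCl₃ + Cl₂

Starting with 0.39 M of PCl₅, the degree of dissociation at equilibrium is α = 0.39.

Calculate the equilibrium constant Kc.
K_c = 0.0972

x = α·[A]₀ = 0.39 × 0.39 = 0.1521 M dissociated.
At eq: [PCl₅] = 0.39 − 0.1521 = 0.2379 M; [PCl₃] = [Cl₂] = x = 0.1521 M.
Kc = [PCl₃][Cl₂]/[PCl₅] = (0.1521)²/0.2379 = 0.09724.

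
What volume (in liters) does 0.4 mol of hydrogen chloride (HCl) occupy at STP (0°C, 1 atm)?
At STP, 1 mol of gas occupies 22.4 L
Volume = 0.4 mol × 22.4 L/mol = 8.96 L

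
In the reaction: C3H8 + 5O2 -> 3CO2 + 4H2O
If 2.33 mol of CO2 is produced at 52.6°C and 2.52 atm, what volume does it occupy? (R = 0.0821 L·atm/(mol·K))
T = 52.6°C + 273.15 = 325.75 K
V = nRT/P = (2.33 × 0.0821 × 325.75) / 2.52
V = 24.73 L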